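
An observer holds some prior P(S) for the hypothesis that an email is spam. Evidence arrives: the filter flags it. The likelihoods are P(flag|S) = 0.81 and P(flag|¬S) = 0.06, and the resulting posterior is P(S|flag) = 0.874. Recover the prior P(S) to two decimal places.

P(S) = 0.34

In odds form, posterior odds = prior odds × likelihood ratio, so prior odds = posterior odds ÷ LR.
Posterior odds = 0.874/(1−0.874) = 6.9365. LR = 0.81/0.06 = 13.5000.
Prior odds = 6.9365/13.5000 = 0.5138, so P(S) = 0.5138/(1+0.5138) ≈ 0.34.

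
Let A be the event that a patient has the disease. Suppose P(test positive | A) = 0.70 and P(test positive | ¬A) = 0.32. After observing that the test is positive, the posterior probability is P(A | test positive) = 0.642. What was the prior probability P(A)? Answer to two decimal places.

P(A) = 0.45

Bayes' rule in odds form gives O(A|E) = O(A)·[P(E|A)/P(E|¬A)], hence O(A) = O(A|E)/LR.
Posterior odds = 0.642/(1−0.642) = 1.7933. LR = 0.70/0.32 = 2.1875.
Prior odds = 1.7933/2.1875 = 0.8198, so P(A) = 0.8198/(1+0.8198) ≈ 0.45.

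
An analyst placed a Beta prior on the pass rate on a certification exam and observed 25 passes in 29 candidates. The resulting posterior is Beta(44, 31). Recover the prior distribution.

Beta(19, 27)

Beta is conjugate to the binomial likelihood: posterior = Beta(α+s, β+f).
Subtract the data counts: 44−25=19, 31−4=27.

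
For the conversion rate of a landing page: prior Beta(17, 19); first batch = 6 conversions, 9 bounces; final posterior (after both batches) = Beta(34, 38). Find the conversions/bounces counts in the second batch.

11 conversions and 10 bounces

Sequential conjugate updates are equivalent to a single update on the pooled data, so total successes = posterior α − prior α and total failures = posterior β − prior β.
Total across both batches: 34−17=17 conversions, 38−19=19 bounces.
Subtract the first batch: 17−6=11 conversions and 19−9=10 bounces.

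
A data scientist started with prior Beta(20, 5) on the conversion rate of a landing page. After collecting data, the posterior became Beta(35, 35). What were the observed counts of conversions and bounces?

Under Beta–binomial conjugacy the posterior parameters are (a+s, b+f).
So s = 35 − 20 = 15 and f = 35 − 5 = 30.

15 conversions and 30 bounces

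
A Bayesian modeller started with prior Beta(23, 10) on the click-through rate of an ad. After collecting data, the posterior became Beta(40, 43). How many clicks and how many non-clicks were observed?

17 clicks and 33 non-clicks

A Beta(α, β) prior with s successes and f failures in binomial data gives a Beta(α+s, β+f) posterior.
Match parameters: s=40−23=17, f=43−10=33.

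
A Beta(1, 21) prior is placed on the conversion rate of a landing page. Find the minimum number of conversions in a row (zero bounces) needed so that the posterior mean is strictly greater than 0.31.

After k conversions and 0 bounces the posterior is Beta(1+k, 21), with mean (1+k)/(1+21+k).
Set (1+k)/(22+k) > 0.31 and solve: k > (0.31·22 − 1)/(1 − 0.31) = 8.435.
The smallest integer exceeding 8.435 is 9, and checking k=9: (10)/(31) = 0.3226 > 0.31.

k = 9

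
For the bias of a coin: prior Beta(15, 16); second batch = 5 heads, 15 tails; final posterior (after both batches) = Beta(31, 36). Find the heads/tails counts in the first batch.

11 heads and 5 tails

Because Beta–binomial updating is additive in the counts, the combined data contributed (α_post−α_prior, β_post−β_prior) successes and failures.
Total across both batches: 31−15=16 heads, 36−16=20 tails.
Subtract the second batch: 16−5=11 heads and 20−15=5 tails.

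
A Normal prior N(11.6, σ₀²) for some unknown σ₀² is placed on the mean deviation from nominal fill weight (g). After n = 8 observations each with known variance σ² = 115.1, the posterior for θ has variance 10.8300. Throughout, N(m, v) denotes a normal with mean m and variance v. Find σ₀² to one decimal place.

σ₀² = 43.8

Posterior precision equals prior precision plus data precision: 1/σ_n² = 1/σ₀² + n/σ².
So 1/σ₀² = 1/10.8300 − 8/115.1 = 0.092336 − 0.069505 = 0.022831.
Hence σ₀² = 1/0.022831 ≈ 43.8.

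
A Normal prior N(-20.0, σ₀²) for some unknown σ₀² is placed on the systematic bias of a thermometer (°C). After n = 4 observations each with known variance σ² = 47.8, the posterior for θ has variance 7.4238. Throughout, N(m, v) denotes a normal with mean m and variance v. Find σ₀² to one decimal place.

σ₀² = 19.6

For the Normal–Normal model with known σ², precisions add: τ_n = τ₀ + n/σ².
So 1/σ₀² = 1/7.4238 − 4/47.8 = 0.134702 − 0.083682 = 0.051020.
Hence σ₀² = 1/0.051020 ≈ 19.6.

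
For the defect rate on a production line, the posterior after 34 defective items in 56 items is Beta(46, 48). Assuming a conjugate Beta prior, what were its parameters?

Beta(12, 26)

A Beta(a, b) prior with s successes and f failures in binomial data gives a Beta(a+s, b+f) posterior.
So a = 46 − 34 = 12 and b = 48 − 22 = 26.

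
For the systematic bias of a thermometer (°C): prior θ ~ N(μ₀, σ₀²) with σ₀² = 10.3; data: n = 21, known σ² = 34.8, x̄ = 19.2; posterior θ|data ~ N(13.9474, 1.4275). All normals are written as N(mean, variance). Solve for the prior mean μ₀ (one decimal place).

μ₀ = -18.7

With known observation variance, the Normal–Normal posterior has precision τ_n = τ₀ + n/σ² and mean μ_n = (τ₀μ₀ + (n/σ²)x̄)/τ_n.
Here τ₀ = 1/10.3 = 0.097087 and τ_data = 21/34.8 = 0.603448, so τ_n = 0.700535.
Rearranging for μ₀: μ₀ = (μ_n·τ_n − τ_data·x̄)/τ₀ = (13.9474·0.700535 − 0.603448·19.2) / 0.097087 = -1.815560/0.097087 ≈ -18.7.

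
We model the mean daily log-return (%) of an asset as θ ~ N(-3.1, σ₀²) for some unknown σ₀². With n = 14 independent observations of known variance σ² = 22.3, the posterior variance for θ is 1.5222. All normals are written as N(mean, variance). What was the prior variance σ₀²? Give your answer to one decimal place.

Posterior precision equals prior precision plus data precision: 1/σ_n² = 1/σ₀² + n/σ².
So 1/σ₀² = 1/1.5222 − 14/22.3 = 0.656944 − 0.627803 = 0.029141.
Hence σ₀² = 1/0.029141 ≈ 34.3.

σ₀² = 34.3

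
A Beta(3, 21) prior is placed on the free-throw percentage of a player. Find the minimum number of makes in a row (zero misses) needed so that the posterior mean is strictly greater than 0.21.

k = 3

After k makes and 0 misses the posterior is Beta(3+k, 21), with mean (3+k)/(3+21+k).
Set (3+k)/(24+k) > 0.21 and solve: k > (0.21·24 − 3)/(1 − 0.21) = 2.582.
The smallest integer exceeding 2.582 is 3.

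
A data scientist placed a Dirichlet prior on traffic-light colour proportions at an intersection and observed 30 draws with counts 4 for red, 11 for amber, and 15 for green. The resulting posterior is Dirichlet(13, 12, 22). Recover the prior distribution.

For a Dirichlet(α) prior with multinomial counts c, the posterior is Dirichlet(α + c) componentwise.
Subtract each count from the matching posterior parameter: 13−4=9, 12−11=1, 22−15=7.

Dirichlet(9, 1, 7)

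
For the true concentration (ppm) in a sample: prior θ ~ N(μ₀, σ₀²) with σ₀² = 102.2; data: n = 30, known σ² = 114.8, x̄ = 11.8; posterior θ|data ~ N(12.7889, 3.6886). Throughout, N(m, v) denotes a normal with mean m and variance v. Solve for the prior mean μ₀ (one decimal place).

μ₀ = 39.2

The posterior mean is a precision-weighted average: μ_n = (τ₀μ₀ + τ_data·x̄)/(τ₀+τ_data), with τ₀=1/σ₀² and τ_data=n/σ².
Here τ₀ = 1/102.2 = 0.009785 and τ_data = 30/114.8 = 0.261324, so τ_n = 0.271109.
Rearranging for μ₀: μ₀ = (μ_n·τ_n − τ_data·x̄)/τ₀ = (12.7889·0.271109 − 0.261324·11.8) / 0.009785 = 0.383563/0.009785 ≈ 39.2.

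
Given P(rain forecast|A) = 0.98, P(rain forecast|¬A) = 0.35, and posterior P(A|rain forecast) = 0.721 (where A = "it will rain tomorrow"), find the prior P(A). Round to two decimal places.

Bayes' rule in odds form gives O(A|E) = O(A)·[P(E|A)/P(E|¬A)], hence O(A) = O(A|E)/LR.
Posterior odds = 0.721/(1−0.721) = 2.5842. LR = 0.98/0.35 = 2.8000.
Prior odds = 2.5842/2.8000 = 0.9229, so P(A) = 0.9229/(1+0.9229) ≈ 0.48.

P(A) = 0.48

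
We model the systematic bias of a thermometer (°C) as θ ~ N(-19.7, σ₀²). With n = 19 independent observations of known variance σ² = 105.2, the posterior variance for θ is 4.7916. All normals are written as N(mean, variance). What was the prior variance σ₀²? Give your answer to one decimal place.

For the Normal–Normal model with known σ², precisions add: τ_n = τ₀ + n/σ².
So 1/σ₀² = 1/4.7916 − 19/105.2 = 0.208699 − 0.180608 = 0.028091.
Hence σ₀² = 1/0.028091 ≈ 35.6.

σ₀² = 35.6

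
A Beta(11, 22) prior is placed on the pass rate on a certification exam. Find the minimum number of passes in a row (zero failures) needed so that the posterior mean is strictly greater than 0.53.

After k passes and 0 failures the posterior is Beta(11+k, 22), with mean (11+k)/(11+22+k).
Set (11+k)/(33+k) > 0.53 and solve: k > (0.53·33 − 11)/(1 − 0.53) = 13.809.
The smallest integer exceeding 13.809 is 14.

k = 14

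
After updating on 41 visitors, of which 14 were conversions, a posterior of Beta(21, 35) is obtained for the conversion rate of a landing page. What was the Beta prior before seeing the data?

Beta(7, 8)

Under Beta–binomial conjugacy the posterior parameters are (α+s, β+f).
Subtract the data counts: 21−14=7, 35−27=8.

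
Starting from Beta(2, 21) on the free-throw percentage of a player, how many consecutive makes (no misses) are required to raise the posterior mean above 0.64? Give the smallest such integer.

After k makes and 0 misses the posterior is Beta(2+k, 21), with mean (2+k)/(2+21+k).
Set (2+k)/(23+k) > 0.64 and solve: k > (0.64·23 − 2)/(1 − 0.64) = 35.333.
The smallest integer exceeding 35.333 is 36.

k = 36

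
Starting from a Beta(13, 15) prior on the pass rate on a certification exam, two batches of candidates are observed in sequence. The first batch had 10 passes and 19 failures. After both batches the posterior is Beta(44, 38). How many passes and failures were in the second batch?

21 passes and 4 failures

Sequential conjugate updates are equivalent to a single update on the pooled data, so total successes = posterior α − prior α and total failures = posterior β − prior β.
Total across both batches: 44−13=31 passes, 38−15=23 failures.
Subtract the first batch: 31−10=21 passes and 23−19=4 failures.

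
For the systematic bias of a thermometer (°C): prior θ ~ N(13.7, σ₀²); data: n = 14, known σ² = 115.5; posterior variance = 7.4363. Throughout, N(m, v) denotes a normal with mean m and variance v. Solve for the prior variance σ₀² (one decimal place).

σ₀² = 75.4

Posterior precision equals prior precision plus data precision: 1/σ_n² = 1/σ₀² + n/σ².
So 1/σ₀² = 1/7.4363 − 14/115.5 = 0.134475 − 0.121212 = 0.013263.
Hence σ₀² = 1/0.013263 ≈ 75.4.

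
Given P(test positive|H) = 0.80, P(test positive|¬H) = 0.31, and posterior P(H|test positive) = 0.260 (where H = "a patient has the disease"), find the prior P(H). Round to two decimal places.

P(H) = 0.12

Bayes' rule in odds form gives O(H|E) = O(H)·[P(E|H)/P(E|¬H)], hence O(H) = O(H|E)/LR.
Posterior odds = 0.260/(1−0.260) = 0.3514. LR = 0.80/0.31 = 2.5806.
Prior odds = 0.3514/2.5806 = 0.1362, so P(H) = 0.1362/(1+0.1362) ≈ 0.12.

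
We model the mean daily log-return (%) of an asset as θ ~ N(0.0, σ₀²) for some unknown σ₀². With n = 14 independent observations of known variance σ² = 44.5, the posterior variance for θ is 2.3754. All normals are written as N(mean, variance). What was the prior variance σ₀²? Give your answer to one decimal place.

σ₀² = 9.4

Posterior precision equals prior precision plus data precision: 1/σ_n² = 1/σ₀² + n/σ².
So 1/σ₀² = 1/2.3754 − 14/44.5 = 0.420982 − 0.314607 = 0.106375.
Hence σ₀² = 1/0.106375 ≈ 9.4.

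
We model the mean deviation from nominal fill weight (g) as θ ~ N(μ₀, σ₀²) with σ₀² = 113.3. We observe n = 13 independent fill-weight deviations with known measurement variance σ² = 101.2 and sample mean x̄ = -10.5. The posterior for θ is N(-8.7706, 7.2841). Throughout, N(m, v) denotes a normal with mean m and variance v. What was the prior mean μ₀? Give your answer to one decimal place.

μ₀ = 16.4

With known observation variance, the Normal–Normal posterior has precision τ_n = τ₀ + n/σ² and mean μ_n = (τ₀μ₀ + (n/σ²)x̄)/τ_n.
Here τ₀ = 1/113.3 = 0.008826 and τ_data = 13/101.2 = 0.128458, so τ_n = 0.137284.
Rearranging for μ₀: μ₀ = (μ_n·τ_n − τ_data·x̄)/τ₀ = (-8.7706·0.137284 − 0.128458·-10.5) / 0.008826 = 0.144746/0.008826 ≈ 16.4.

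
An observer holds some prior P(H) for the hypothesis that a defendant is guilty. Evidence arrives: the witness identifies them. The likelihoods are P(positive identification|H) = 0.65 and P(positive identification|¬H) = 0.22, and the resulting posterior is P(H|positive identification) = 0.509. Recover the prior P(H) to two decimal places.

Bayes' rule in odds form gives O(H|E) = O(H)·[P(E|H)/P(E|¬H)], hence O(H) = O(H|E)/LR.
Posterior odds = 0.509/(1−0.509) = 1.0367. LR = 0.65/0.22 = 2.9545.
Prior odds = 1.0367/2.9545 = 0.3509, so P(H) = 0.3509/(1+0.3509) ≈ 0.26.

P(H) = 0.26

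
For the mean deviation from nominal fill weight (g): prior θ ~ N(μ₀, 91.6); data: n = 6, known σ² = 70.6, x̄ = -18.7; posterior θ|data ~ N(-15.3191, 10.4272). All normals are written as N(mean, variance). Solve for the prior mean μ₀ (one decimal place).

With known observation variance, the Normal–Normal posterior has precision τ_n = τ₀ + n/σ² and mean μ_n = (τ₀μ₀ + (n/σ²)x̄)/τ_n.
Here τ₀ = 1/91.6 = 0.010917 and τ_data = 6/70.6 = 0.084986, so τ_n = 0.095903.
Rearranging for μ₀: μ₀ = (μ_n·τ_n − τ_data·x̄)/τ₀ = (-15.3191·0.095903 − 0.084986·-18.7) / 0.010917 = 0.120091/0.010917 ≈ 11.0.

μ₀ = 11.0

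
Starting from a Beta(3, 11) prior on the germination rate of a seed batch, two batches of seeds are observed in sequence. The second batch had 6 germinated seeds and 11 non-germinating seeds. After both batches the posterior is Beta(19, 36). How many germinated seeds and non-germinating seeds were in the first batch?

10 germinated seeds and 14 non-germinating seeds

Because Beta–binomial updating is additive in the counts, the combined data contributed (α_post−α_prior, β_post−β_prior) successes and failures.
Total across both batches: 19−3=16 germinated seeds, 36−11=25 non-germinating seeds.
Subtract the second batch: 16−6=10 germinated seeds and 25−11=14 non-germinating seeds.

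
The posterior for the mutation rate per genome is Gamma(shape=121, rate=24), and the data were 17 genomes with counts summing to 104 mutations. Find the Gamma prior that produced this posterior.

Gamma–Poisson conjugacy: posterior shape = α + Σxᵢ, posterior rate = β + n.
So α = 121 − 104 = 17 and β = 24 − 17 = 7.

Gamma(shape=17, rate=7)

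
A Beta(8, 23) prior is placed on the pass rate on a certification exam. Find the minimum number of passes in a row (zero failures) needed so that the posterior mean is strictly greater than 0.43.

k = 10

After k passes and 0 failures the posterior is Beta(8+k, 23), with mean (8+k)/(8+23+k).
Set (8+k)/(31+k) > 0.43 and solve: k > (0.43·31 − 8)/(1 − 0.43) = 9.351.
The smallest integer exceeding 9.351 is 10.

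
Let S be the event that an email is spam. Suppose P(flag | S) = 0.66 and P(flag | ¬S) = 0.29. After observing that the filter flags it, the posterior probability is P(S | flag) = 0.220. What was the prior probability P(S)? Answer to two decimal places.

P(S) = 0.11

Bayes' rule in odds form gives O(S|E) = O(S)·[P(E|S)/P(E|¬S)], hence O(S) = O(S|E)/LR.
Posterior odds = 0.220/(1−0.220) = 0.2821. LR = 0.66/0.29 = 2.2759.
Prior odds = 0.2821/2.2759 = 0.1240, so P(S) = 0.1240/(1+0.1240) ≈ 0.11.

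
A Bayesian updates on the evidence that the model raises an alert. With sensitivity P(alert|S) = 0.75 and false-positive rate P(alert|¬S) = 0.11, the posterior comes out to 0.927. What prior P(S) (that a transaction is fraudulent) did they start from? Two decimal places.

P(S) = 0.65

Bayes' rule in odds form gives O(S|E) = O(S)·[P(E|S)/P(E|¬S)], hence O(S) = O(S|E)/LR.
Posterior odds = 0.927/(1−0.927) = 12.6986. LR = 0.75/0.11 = 6.8182.
Prior odds = 12.6986/6.8182 = 1.8625, so P(S) = 1.8625/(1+1.8625) ≈ 0.65.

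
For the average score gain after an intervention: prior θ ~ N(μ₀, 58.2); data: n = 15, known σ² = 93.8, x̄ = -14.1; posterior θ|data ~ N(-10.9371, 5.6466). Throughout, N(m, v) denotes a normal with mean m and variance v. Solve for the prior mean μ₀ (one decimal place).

The posterior mean is a precision-weighted average: μ_n = (τ₀μ₀ + τ_data·x̄)/(τ₀+τ_data), with τ₀=1/σ₀² and τ_data=n/σ².
Here τ₀ = 1/58.2 = 0.017182 and τ_data = 15/93.8 = 0.159915, so τ_n = 0.177097.
Rearranging for μ₀: μ₀ = (μ_n·τ_n − τ_data·x̄)/τ₀ = (-10.9371·0.177097 − 0.159915·-14.1) / 0.017182 = 0.317874/0.017182 ≈ 18.5.

μ₀ = 18.5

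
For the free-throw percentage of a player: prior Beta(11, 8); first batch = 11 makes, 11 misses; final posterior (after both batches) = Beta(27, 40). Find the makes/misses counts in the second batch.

Because Beta–binomial updating is additive in the counts, the combined data contributed (α_post−α_prior, β_post−β_prior) successes and failures.
Total across both batches: 27−11=16 makes, 40−8=32 misses.
Subtract the first batch: 16−11=5 makes and 32−11=21 misses.

5 makes and 21 misses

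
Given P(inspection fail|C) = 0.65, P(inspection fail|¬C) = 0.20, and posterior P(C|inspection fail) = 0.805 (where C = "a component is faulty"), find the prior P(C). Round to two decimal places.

In odds form, posterior odds = prior odds × likelihood ratio, so prior odds = posterior odds ÷ LR.
Posterior odds = 0.805/(1−0.805) = 4.1282. LR = 0.65/0.20 = 3.2500.
Prior odds = 4.1282/3.2500 = 1.2702, so P(C) = 1.2702/(1+1.2702) ≈ 0.56.

P(C) = 0.56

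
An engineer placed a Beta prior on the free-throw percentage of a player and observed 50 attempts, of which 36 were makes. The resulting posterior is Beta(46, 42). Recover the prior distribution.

Beta(10, 28)

A Beta(a, b) prior with s successes and f failures in binomial data gives a Beta(a+s, b+f) posterior.
So a = 46 − 36 = 10 and b = 42 − 14 = 28.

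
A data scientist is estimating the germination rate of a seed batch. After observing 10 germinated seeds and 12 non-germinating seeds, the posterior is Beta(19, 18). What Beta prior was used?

Beta(9, 6)

Under Beta–binomial conjugacy the posterior parameters are (a+s, b+f).
Subtract the data counts: 19−10=9, 18−12=6.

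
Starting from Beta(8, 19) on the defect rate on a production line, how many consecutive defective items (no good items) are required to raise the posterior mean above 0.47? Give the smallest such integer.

k = 9

After k defective items and 0 good items the posterior is Beta(8+k, 19), with mean (8+k)/(8+19+k).
Set (8+k)/(27+k) > 0.47 and solve: k > (0.47·27 − 8)/(1 − 0.47) = 8.849.
The smallest integer exceeding 8.849 is 9.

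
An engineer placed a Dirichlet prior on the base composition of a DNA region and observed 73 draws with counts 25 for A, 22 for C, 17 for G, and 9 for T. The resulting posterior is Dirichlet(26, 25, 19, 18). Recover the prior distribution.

Dirichlet(1, 3, 2, 9)

For a Dirichlet(α) prior with multinomial counts c, the posterior is Dirichlet(α + c) componentwise.
Subtract each count from the matching posterior parameter: 26−25=1, 25−22=3, 19−17=2, 18−9=9.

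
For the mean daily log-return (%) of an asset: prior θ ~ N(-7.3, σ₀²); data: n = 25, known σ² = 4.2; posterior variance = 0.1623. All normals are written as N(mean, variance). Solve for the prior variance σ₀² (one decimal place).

σ₀² = 4.8

Posterior precision equals prior precision plus data precision: 1/σ_n² = 1/σ₀² + n/σ².
So 1/σ₀² = 1/0.1623 − 25/4.2 = 6.161429 − 5.952381 = 0.209048.
Hence σ₀² = 1/0.209048 ≈ 4.8.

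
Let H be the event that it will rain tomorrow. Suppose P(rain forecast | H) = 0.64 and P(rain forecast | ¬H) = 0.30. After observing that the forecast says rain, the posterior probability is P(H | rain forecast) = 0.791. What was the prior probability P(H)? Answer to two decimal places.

P(H) = 0.64

Bayes' rule in odds form gives O(H|E) = O(H)·[P(E|H)/P(E|¬H)], hence O(H) = O(H|E)/LR.
Posterior odds = 0.791/(1−0.791) = 3.7847. LR = 0.64/0.30 = 2.1333.
Prior odds = 3.7847/2.1333 = 1.7741, so P(H) = 1.7741/(1+1.7741) ≈ 0.64.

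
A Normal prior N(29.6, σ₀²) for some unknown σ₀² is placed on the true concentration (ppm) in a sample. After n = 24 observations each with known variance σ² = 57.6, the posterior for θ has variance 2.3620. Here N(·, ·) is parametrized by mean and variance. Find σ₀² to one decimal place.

For the Normal–Normal model with known σ², precisions add: τ_n = τ₀ + n/σ².
So 1/σ₀² = 1/2.3620 − 24/57.6 = 0.423370 − 0.416667 = 0.006703.
Hence σ₀² = 1/0.006703 ≈ 149.2.

σ₀² = 149.2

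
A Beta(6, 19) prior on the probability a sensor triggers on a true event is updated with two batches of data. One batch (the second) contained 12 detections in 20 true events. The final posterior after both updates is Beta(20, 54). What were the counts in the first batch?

Because Beta–binomial updating is additive in the counts, the combined data contributed (α_post−α_prior, β_post−β_prior) successes and failures.
Total across both batches: 20−6=14 detections, 54−19=35 misses.
Subtract the second batch: 14−12=2 detections and 35−8=27 misses.

2 detections and 27 misses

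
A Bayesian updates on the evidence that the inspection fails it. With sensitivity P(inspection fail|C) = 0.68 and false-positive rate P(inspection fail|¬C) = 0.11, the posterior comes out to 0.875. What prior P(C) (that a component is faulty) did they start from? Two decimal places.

Bayes' rule in odds form gives O(C|E) = O(C)·[P(E|C)/P(E|¬C)], hence O(C) = O(C|E)/LR.
Posterior odds = 0.875/(1−0.875) = 7.0000. LR = 0.68/0.11 = 6.1818.
Prior odds = 7.0000/6.1818 = 1.1324, so P(C) = 1.1324/(1+1.1324) ≈ 0.53.

P(C) = 0.53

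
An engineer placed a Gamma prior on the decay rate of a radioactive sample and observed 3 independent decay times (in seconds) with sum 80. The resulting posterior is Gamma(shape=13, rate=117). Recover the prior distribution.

For an exponential likelihood with a Gamma(α, β) prior on the rate, n observations with total T give posterior Gamma(α+n, β+T).
So α = 13 − 3 = 10 and β = 117 − 80 = 37.

Gamma(shape=10, rate=37)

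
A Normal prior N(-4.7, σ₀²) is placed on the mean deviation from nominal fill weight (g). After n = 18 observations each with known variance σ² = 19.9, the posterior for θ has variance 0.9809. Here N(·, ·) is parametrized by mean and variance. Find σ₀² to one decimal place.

For the Normal–Normal model with known σ², precisions add: τ_n = τ₀ + n/σ².
So 1/σ₀² = 1/0.9809 − 18/19.9 = 1.019472 − 0.904523 = 0.114949.
Hence σ₀² = 1/0.114949 ≈ 8.7.

σ₀² = 8.7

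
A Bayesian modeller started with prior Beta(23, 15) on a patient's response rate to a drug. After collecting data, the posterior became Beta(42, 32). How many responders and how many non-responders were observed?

19 responders and 17 non-responders

A Beta(α, β) prior with s successes and f failures in binomial data gives a Beta(α+s, β+f) posterior.
So s = 42 − 23 = 19 and f = 32 − 15 = 17.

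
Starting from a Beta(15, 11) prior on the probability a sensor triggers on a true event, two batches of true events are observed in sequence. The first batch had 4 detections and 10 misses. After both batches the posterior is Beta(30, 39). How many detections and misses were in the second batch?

Because Beta–binomial updating is additive in the counts, the combined data contributed (α_post−α_prior, β_post−β_prior) successes and failures.
Total across both batches: 30−15=15 detections, 39−11=28 misses.
Subtract the first batch: 15−4=11 detections and 28−10=18 misses.

11 detections and 18 misses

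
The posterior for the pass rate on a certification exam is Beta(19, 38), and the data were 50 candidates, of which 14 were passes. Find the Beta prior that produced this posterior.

Beta(5, 2)

Beta is conjugate to the binomial likelihood: posterior = Beta(α+s, β+f).
So α = 19 − 14 = 5 and β = 38 − 36 = 2.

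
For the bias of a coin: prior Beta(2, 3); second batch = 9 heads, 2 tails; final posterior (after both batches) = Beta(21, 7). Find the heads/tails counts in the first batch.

10 heads and 2 tails

Because Beta–binomial updating is additive in the counts, the combined data contributed (α_post−α_prior, β_post−β_prior) successes and failures.
Total across both batches: 21−2=19 heads, 7−3=4 tails.
Subtract the second batch: 19−9=10 heads and 4−2=2 tails.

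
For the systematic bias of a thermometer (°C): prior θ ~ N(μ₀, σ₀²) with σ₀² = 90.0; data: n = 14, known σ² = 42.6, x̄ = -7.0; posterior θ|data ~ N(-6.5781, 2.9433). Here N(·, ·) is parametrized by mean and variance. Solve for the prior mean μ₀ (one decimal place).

With known observation variance, the Normal–Normal posterior has precision τ_n = τ₀ + n/σ² and mean μ_n = (τ₀μ₀ + (n/σ²)x̄)/τ_n.
Here τ₀ = 1/90.0 = 0.011111 and τ_data = 14/42.6 = 0.328638, so τ_n = 0.339749.
Rearranging for μ₀: μ₀ = (μ_n·τ_n − τ_data·x̄)/τ₀ = (-6.5781·0.339749 − 0.328638·-7.0) / 0.011111 = 0.065563/0.011111 ≈ 5.9.

μ₀ = 5.9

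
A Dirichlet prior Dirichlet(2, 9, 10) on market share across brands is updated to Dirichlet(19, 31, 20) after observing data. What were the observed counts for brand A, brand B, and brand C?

For a Dirichlet(α) prior with multinomial counts c, the posterior is Dirichlet(α + c) componentwise.
Counts are posterior − prior componentwise: 19−2=17, 31−9=22, 20−10=10.

counts (17, 22, 10)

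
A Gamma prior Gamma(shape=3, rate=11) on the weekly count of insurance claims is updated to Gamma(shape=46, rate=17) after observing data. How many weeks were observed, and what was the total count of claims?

n = 6 weeks with total 43 claims

A Gamma(α, β) prior (rate parametrization) on a Poisson rate with n observations summing to S gives posterior Gamma(α+S, β+n).
Matching: Σxᵢ = 46 − 3 = 43 and n = 17 − 11 = 6.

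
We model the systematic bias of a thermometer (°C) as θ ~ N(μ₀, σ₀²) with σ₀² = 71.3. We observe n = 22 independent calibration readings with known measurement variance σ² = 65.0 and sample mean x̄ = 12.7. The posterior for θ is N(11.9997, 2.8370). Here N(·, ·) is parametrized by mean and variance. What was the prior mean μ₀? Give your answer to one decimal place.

With known observation variance, the Normal–Normal posterior has precision τ_n = τ₀ + n/σ² and mean μ_n = (τ₀μ₀ + (n/σ²)x̄)/τ_n.
Here τ₀ = 1/71.3 = 0.014025 and τ_data = 22/65.0 = 0.338462, so τ_n = 0.352487.
Rearranging for μ₀: μ₀ = (μ_n·τ_n − τ_data·x̄)/τ₀ = (11.9997·0.352487 − 0.338462·12.7) / 0.014025 = -0.068729/0.014025 ≈ -4.9.

μ₀ = -4.9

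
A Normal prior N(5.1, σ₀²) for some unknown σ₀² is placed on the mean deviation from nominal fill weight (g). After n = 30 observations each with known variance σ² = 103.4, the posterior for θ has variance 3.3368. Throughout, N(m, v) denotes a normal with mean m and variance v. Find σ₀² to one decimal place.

σ₀² = 104.7

Posterior precision equals prior precision plus data precision: 1/σ_n² = 1/σ₀² + n/σ².
So 1/σ₀² = 1/3.3368 − 30/103.4 = 0.299688 − 0.290135 = 0.009553.
Hence σ₀² = 1/0.009553 ≈ 104.7.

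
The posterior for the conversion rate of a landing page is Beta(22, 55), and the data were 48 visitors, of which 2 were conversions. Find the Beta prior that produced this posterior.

Beta is conjugate to the binomial likelihood: posterior = Beta(α+s, β+f).
So α = 22 − 2 = 20 and β = 55 − 46 = 9.

Beta(20, 9)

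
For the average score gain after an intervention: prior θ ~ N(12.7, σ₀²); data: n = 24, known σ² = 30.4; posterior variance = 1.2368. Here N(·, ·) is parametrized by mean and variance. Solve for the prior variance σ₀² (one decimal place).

For the Normal–Normal model with known σ², precisions add: τ_n = τ₀ + n/σ².
So 1/σ₀² = 1/1.2368 − 24/30.4 = 0.808538 − 0.789474 = 0.019064.
Hence σ₀² = 1/0.019064 ≈ 52.5.

σ₀² = 52.5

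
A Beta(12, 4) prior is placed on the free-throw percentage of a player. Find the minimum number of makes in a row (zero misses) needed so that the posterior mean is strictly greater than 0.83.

After k makes and 0 misses the posterior is Beta(12+k, 4), with mean (12+k)/(12+4+k).
Set (12+k)/(16+k) > 0.83 and solve: k > (0.83·16 − 12)/(1 − 0.83) = 7.529.
The smallest integer exceeding 7.529 is 8, and checking k=8: (20)/(24) = 0.8333 > 0.83.

k = 8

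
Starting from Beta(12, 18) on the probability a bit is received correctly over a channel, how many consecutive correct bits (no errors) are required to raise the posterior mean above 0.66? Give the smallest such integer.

After k correct bits and 0 errors the posterior is Beta(12+k, 18), with mean (12+k)/(12+18+k).
Set (12+k)/(30+k) > 0.66 and solve: k > (0.66·30 − 12)/(1 − 0.66) = 22.941.
The smallest integer exceeding 22.941 is 23.

k = 23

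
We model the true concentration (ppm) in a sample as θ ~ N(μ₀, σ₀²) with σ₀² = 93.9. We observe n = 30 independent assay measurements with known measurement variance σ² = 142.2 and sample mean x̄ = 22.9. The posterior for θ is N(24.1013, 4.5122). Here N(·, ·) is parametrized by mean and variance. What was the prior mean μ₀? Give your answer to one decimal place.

With known observation variance, the Normal–Normal posterior has precision τ_n = τ₀ + n/σ² and mean μ_n = (τ₀μ₀ + (n/σ²)x̄)/τ_n.
Here τ₀ = 1/93.9 = 0.010650 and τ_data = 30/142.2 = 0.210970, so τ_n = 0.221620.
Rearranging for μ₀: μ₀ = (μ_n·τ_n − τ_data·x̄)/τ₀ = (24.1013·0.221620 − 0.210970·22.9) / 0.010650 = 0.510117/0.010650 ≈ 47.9.

μ₀ = 47.9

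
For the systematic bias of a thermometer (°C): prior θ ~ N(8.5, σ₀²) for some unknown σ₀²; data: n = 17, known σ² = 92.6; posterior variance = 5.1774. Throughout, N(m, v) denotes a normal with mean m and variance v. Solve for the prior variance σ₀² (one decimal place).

Posterior precision equals prior precision plus data precision: 1/σ_n² = 1/σ₀² + n/σ².
So 1/σ₀² = 1/5.1774 − 17/92.6 = 0.193147 − 0.183585 = 0.009562.
Hence σ₀² = 1/0.009562 ≈ 104.6.

σ₀² = 104.6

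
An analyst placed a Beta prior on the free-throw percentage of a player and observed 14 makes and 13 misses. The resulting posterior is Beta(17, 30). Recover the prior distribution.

A Beta(α, β) prior with s successes and f failures in binomial data gives a Beta(α+s, β+f) posterior.
Subtract the data counts: 17−14=3, 30−13=17.

Beta(3, 17)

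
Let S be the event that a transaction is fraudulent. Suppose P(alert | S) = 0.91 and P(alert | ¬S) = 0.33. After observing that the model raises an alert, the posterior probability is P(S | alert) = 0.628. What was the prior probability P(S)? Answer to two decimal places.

P(S) = 0.38

Bayes' rule in odds form gives O(S|E) = O(S)·[P(E|S)/P(E|¬S)], hence O(S) = O(S|E)/LR.
Posterior odds = 0.628/(1−0.628) = 1.6882. LR = 0.91/0.33 = 2.7576.
Prior odds = 1.6882/2.7576 = 0.6122, so P(S) = 0.6122/(1+0.6122) ≈ 0.38.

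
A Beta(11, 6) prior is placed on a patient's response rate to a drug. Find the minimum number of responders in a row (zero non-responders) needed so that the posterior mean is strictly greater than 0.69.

After k responders and 0 non-responders the posterior is Beta(11+k, 6), with mean (11+k)/(11+6+k).
Set (11+k)/(17+k) > 0.69 and solve: k > (0.69·17 − 11)/(1 − 0.69) = 2.355.
The smallest integer exceeding 2.355 is 3.

k = 3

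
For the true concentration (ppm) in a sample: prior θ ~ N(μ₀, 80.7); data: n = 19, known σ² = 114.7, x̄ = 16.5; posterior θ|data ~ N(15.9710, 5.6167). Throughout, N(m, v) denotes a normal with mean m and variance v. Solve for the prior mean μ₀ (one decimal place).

μ₀ = 8.9

The posterior mean is a precision-weighted average: μ_n = (τ₀μ₀ + τ_data·x̄)/(τ₀+τ_data), with τ₀=1/σ₀² and τ_data=n/σ².
Here τ₀ = 1/80.7 = 0.012392 and τ_data = 19/114.7 = 0.165650, so τ_n = 0.178042.
Rearranging for μ₀: μ₀ = (μ_n·τ_n − τ_data·x̄)/τ₀ = (15.9710·0.178042 − 0.165650·16.5) / 0.012392 = 0.110284/0.012392 ≈ 8.9.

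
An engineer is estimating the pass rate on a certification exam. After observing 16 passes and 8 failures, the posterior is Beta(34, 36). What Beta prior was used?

Beta(18, 28)

Under Beta–binomial conjugacy the posterior parameters are (a+s, b+f).
So a = 34 − 16 = 18 and b = 36 − 8 = 28.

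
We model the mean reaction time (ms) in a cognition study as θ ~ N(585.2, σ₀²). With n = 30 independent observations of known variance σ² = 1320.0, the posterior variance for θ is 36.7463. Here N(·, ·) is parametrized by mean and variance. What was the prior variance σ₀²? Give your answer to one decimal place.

σ₀² = 222.9

For the Normal–Normal model with known σ², precisions add: τ_n = τ₀ + n/σ².
So 1/σ₀² = 1/36.7463 − 30/1320.0 = 0.027214 − 0.022727 = 0.004487.
Hence σ₀² = 1/0.004487 ≈ 222.9.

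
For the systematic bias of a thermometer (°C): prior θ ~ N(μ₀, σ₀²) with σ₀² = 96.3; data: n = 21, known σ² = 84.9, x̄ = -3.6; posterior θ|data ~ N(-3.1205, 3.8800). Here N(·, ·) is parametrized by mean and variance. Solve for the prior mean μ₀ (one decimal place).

μ₀ = 8.3

The posterior mean is a precision-weighted average: μ_n = (τ₀μ₀ + τ_data·x̄)/(τ₀+τ_data), with τ₀=1/σ₀² and τ_data=n/σ².
Here τ₀ = 1/96.3 = 0.010384 and τ_data = 21/84.9 = 0.247350, so τ_n = 0.257734.
Rearranging for μ₀: μ₀ = (μ_n·τ_n − τ_data·x̄)/τ₀ = (-3.1205·0.257734 − 0.247350·-3.6) / 0.010384 = 0.086201/0.010384 ≈ 8.3.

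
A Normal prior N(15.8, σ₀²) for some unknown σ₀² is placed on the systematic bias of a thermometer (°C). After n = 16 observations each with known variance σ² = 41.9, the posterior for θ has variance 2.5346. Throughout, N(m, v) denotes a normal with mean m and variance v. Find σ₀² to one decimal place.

σ₀² = 78.9

Posterior precision equals prior precision plus data precision: 1/σ_n² = 1/σ₀² + n/σ².
So 1/σ₀² = 1/2.5346 − 16/41.9 = 0.394540 − 0.381862 = 0.012678.
Hence σ₀² = 1/0.012678 ≈ 78.9.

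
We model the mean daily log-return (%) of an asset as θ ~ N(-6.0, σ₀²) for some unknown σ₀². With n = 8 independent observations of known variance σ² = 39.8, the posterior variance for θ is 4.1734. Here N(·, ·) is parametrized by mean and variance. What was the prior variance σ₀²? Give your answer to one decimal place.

σ₀² = 25.9

Posterior precision equals prior precision plus data precision: 1/σ_n² = 1/σ₀² + n/σ².
So 1/σ₀² = 1/4.1734 − 8/39.8 = 0.239613 − 0.201005 = 0.038608.
Hence σ₀² = 1/0.038608 ≈ 25.9.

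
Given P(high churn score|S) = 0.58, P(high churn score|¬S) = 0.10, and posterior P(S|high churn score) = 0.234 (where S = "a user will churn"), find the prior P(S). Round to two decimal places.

In odds form, posterior odds = prior odds × likelihood ratio, so prior odds = posterior odds ÷ LR.
Posterior odds = 0.234/(1−0.234) = 0.3055. LR = 0.58/0.10 = 5.8000.
Prior odds = 0.3055/5.8000 = 0.0527, so P(S) = 0.0527/(1+0.0527) ≈ 0.05.

P(S) = 0.05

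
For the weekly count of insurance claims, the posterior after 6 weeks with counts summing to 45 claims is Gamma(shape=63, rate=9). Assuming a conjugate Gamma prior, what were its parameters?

Gamma–Poisson conjugacy: posterior shape = α + Σxᵢ, posterior rate = β + n.
So α = 63 − 45 = 18 and β = 9 − 6 = 3.

Gamma(shape=18, rate=3)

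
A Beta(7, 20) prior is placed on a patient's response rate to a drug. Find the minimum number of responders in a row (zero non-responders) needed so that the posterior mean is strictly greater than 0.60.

k = 24

After k responders and 0 non-responders the posterior is Beta(7+k, 20), with mean (7+k)/(7+20+k).
Set (7+k)/(27+k) > 0.60 and solve: k > (0.60·27 − 7)/(1 − 0.60) = 23.000.
The smallest integer exceeding 23.000 is 24, and checking k=24: (31)/(51) = 0.6078 > 0.60.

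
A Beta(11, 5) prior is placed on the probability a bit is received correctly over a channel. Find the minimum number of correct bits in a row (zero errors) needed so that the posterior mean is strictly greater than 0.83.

k = 14

After k correct bits and 0 errors the posterior is Beta(11+k, 5), with mean (11+k)/(11+5+k).
Set (11+k)/(16+k) > 0.83 and solve: k > (0.83·16 − 11)/(1 − 0.83) = 13.412.
The smallest integer exceeding 13.412 is 14, and checking k=14: (25)/(30) = 0.8333 > 0.83.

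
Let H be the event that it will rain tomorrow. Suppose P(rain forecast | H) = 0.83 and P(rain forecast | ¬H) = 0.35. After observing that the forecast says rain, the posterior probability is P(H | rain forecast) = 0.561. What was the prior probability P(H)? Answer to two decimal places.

P(H) = 0.35

Bayes' rule in odds form gives O(H|E) = O(H)·[P(E|H)/P(E|¬H)], hence O(H) = O(H|E)/LR.
Posterior odds = 0.561/(1−0.561) = 1.2779. LR = 0.83/0.35 = 2.3714.
Prior odds = 1.2779/2.3714 = 0.5389, so P(H) = 0.5389/(1+0.5389) ≈ 0.35.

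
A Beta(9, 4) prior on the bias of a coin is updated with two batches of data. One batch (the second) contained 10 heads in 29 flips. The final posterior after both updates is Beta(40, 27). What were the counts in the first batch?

21 heads and 4 tails

Sequential conjugate updates are equivalent to a single update on the pooled data, so total successes = posterior α − prior α and total failures = posterior β − prior β.
Total across both batches: 40−9=31 heads, 27−4=23 tails.
Subtract the second batch: 31−10=21 heads and 23−19=4 tails.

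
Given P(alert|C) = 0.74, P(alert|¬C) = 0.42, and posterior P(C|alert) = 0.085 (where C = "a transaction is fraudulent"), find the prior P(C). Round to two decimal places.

In odds form, posterior odds = prior odds × likelihood ratio, so prior odds = posterior odds ÷ LR.
Posterior odds = 0.085/(1−0.085) = 0.0929. LR = 0.74/0.42 = 1.7619.
Prior odds = 0.0929/1.7619 = 0.0527, so P(C) = 0.0527/(1+0.0527) ≈ 0.05.

P(C) = 0.05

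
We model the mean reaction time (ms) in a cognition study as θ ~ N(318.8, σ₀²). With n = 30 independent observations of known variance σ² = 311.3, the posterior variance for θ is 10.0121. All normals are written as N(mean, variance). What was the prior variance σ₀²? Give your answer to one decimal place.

For the Normal–Normal model with known σ², precisions add: τ_n = τ₀ + n/σ².
So 1/σ₀² = 1/10.0121 − 30/311.3 = 0.099879 − 0.096370 = 0.003509.
Hence σ₀² = 1/0.003509 ≈ 285.0.

σ₀² = 285.0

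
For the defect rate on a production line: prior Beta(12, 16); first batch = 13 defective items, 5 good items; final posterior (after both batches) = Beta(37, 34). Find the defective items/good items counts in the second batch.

Sequential conjugate updates are equivalent to a single update on the pooled data, so total successes = posterior α − prior α and total failures = posterior β − prior β.
Total across both batches: 37−12=25 defective items, 34−16=18 good items.
Subtract the first batch: 25−13=12 defective items and 18−5=13 good items.

12 defective items and 13 good items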